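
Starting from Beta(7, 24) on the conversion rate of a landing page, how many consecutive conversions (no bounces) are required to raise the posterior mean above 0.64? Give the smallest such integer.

k = 36

After k conversions and 0 bounces the posterior is Beta(7+k, 24), with mean (7+k)/(7+24+k).
Set (7+k)/(31+k) > 0.64 and solve: k > (0.64·31 − 7)/(1 − 0.64) = 35.667.
The smallest integer exceeding 35.667 is 36.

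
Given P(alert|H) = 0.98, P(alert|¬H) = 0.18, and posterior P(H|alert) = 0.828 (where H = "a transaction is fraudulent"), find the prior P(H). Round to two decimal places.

P(H) = 0.47

Bayes' rule in odds form gives O(H|E) = O(H)·[P(E|H)/P(E|¬H)], hence O(H) = O(H|E)/LR.
Posterior odds = 0.828/(1−0.828) = 4.8140. LR = 0.98/0.18 = 5.4444.
Prior odds = 4.8140/5.4444 = 0.8842, so P(H) = 0.8842/(1+0.8842) ≈ 0.47.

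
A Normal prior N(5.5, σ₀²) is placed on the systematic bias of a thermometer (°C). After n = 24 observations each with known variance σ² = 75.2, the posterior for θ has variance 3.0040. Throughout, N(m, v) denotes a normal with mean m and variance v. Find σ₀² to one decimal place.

For the Normal–Normal model with known σ², precisions add: τ_n = τ₀ + n/σ².
So 1/σ₀² = 1/3.0040 − 24/75.2 = 0.332889 − 0.319149 = 0.013740.
Hence σ₀² = 1/0.013740 ≈ 72.8.

σ₀² = 72.8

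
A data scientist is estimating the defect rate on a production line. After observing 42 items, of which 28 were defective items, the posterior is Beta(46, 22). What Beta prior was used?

Beta(18, 8)

A Beta(a, b) prior with s successes and f failures in binomial data gives a Beta(a+s, b+f) posterior.
Subtract the data counts: 46−28=18, 22−14=8.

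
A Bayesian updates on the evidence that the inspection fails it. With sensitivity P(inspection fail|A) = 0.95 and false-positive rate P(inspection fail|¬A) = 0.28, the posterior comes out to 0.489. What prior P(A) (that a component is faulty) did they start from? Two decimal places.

P(A) = 0.22

Bayes' rule in odds form gives O(A|E) = O(A)·[P(E|A)/P(E|¬A)], hence O(A) = O(A|E)/LR.
Posterior odds = 0.489/(1−0.489) = 0.9569. LR = 0.95/0.28 = 3.3929.
Prior odds = 0.9569/3.3929 = 0.2820, so P(A) = 0.2820/(1+0.2820) ≈ 0.22.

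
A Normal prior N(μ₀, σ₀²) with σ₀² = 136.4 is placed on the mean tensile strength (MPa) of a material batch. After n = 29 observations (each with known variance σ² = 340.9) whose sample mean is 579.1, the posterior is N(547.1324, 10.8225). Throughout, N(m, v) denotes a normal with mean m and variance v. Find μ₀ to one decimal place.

μ₀ = 176.2

The posterior mean is a precision-weighted average: μ_n = (τ₀μ₀ + τ_data·x̄)/(τ₀+τ_data), with τ₀=1/σ₀² and τ_data=n/σ².
Here τ₀ = 1/136.4 = 0.007331 and τ_data = 29/340.9 = 0.085069, so τ_n = 0.092400.
Rearranging for μ₀: μ₀ = (μ_n·τ_n − τ_data·x̄)/τ₀ = (547.1324·0.092400 − 0.085069·579.1) / 0.007331 = 1.291576/0.007331 ≈ 176.2.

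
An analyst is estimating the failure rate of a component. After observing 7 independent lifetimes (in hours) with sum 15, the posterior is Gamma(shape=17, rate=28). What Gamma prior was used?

Gamma(shape=10, rate=13)

For an exponential likelihood with a Gamma(α, β) prior on the rate, n observations with total T give posterior Gamma(α+n, β+T).
So α = 17 − 7 = 10 and β = 28 − 15 = 13.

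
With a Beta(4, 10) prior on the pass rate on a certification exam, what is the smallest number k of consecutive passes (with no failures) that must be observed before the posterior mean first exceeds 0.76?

k = 28

After k passes and 0 failures the posterior is Beta(4+k, 10), with mean (4+k)/(4+10+k).
Set (4+k)/(14+k) > 0.76 and solve: k > (0.76·14 − 4)/(1 − 0.76) = 27.667.
The smallest integer exceeding 27.667 is 28, and checking k=28: (32)/(42) = 0.7619 > 0.76.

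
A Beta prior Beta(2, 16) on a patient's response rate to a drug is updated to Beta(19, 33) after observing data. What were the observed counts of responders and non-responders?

Beta is conjugate to the binomial likelihood: posterior = Beta(a+s, b+f).
So s = 19 − 2 = 17 and f = 33 − 16 = 17.

17 responders and 17 non-responders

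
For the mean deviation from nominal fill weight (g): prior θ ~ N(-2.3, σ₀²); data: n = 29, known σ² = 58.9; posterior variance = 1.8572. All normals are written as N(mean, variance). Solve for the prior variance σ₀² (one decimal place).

Posterior precision equals prior precision plus data precision: 1/σ_n² = 1/σ₀² + n/σ².
So 1/σ₀² = 1/1.8572 − 29/58.9 = 0.538445 − 0.492360 = 0.046085.
Hence σ₀² = 1/0.046085 ≈ 21.7.

σ₀² = 21.7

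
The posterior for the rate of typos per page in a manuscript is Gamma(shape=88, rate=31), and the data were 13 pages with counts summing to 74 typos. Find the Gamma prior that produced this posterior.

A Gamma(α, β) prior (rate parametrization) on a Poisson rate with n observations summing to S gives posterior Gamma(α+S, β+n).
So α = 88 − 74 = 14 and β = 31 − 13 = 18.

Gamma(shape=14, rate=18)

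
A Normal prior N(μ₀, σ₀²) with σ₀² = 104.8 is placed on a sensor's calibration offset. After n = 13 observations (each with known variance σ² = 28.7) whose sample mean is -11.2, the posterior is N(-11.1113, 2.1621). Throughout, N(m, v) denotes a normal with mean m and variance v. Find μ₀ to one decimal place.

μ₀ = -6.9

With known observation variance, the Normal–Normal posterior has precision τ_n = τ₀ + n/σ² and mean μ_n = (τ₀μ₀ + (n/σ²)x̄)/τ_n.
Here τ₀ = 1/104.8 = 0.009542 and τ_data = 13/28.7 = 0.452962, so τ_n = 0.462504.
Rearranging for μ₀: μ₀ = (μ_n·τ_n − τ_data·x̄)/τ₀ = (-11.1113·0.462504 − 0.452962·-11.2) / 0.009542 = -0.065846/0.009542 ≈ -6.9.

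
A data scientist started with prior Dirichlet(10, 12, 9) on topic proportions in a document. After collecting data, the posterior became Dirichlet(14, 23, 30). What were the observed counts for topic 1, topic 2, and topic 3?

For a Dirichlet(α) prior with multinomial counts c, the posterior is Dirichlet(α + c) componentwise.
Counts are posterior − prior componentwise: 14−10=4, 23−12=11, 30−9=21.

counts (4, 11, 21)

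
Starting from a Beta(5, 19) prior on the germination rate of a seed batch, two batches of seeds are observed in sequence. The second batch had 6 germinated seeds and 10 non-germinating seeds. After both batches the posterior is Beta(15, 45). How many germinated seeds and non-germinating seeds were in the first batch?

4 germinated seeds and 16 non-germinating seeds

Sequential conjugate updates are equivalent to a single update on the pooled data, so total successes = posterior α − prior α and total failures = posterior β − prior β.
Total across both batches: 15−5=10 germinated seeds, 45−19=26 non-germinating seeds.
Subtract the second batch: 10−6=4 germinated seeds and 26−10=16 non-germinating seeds.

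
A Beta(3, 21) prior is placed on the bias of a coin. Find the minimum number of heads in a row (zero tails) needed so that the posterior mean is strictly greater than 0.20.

k = 3

After k heads and 0 tails the posterior is Beta(3+k, 21), with mean (3+k)/(3+21+k).
Set (3+k)/(24+k) > 0.20 and solve: k > (0.20·24 − 3)/(1 − 0.20) = 2.250.
The smallest integer exceeding 2.250 is 3.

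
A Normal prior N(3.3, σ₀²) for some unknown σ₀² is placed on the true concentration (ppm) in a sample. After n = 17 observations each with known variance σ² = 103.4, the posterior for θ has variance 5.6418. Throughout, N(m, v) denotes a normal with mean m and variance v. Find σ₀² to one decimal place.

For the Normal–Normal model with known σ², precisions add: τ_n = τ₀ + n/σ².
So 1/σ₀² = 1/5.6418 − 17/103.4 = 0.177248 − 0.164410 = 0.012838.
Hence σ₀² = 1/0.012838 ≈ 77.9.

σ₀² = 77.9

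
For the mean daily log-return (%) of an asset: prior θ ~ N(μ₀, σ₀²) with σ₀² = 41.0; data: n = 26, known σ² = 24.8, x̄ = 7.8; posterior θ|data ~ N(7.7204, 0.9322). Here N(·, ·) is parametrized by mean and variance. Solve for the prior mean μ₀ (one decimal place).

μ₀ = 4.3

The posterior mean is a precision-weighted average: μ_n = (τ₀μ₀ + τ_data·x̄)/(τ₀+τ_data), with τ₀=1/σ₀² and τ_data=n/σ².
Here τ₀ = 1/41.0 = 0.024390 and τ_data = 26/24.8 = 1.048387, so τ_n = 1.072777.
Rearranging for μ₀: μ₀ = (μ_n·τ_n − τ_data·x̄)/τ₀ = (7.7204·1.072777 − 1.048387·7.8) / 0.024390 = 0.104849/0.024390 ≈ 4.3.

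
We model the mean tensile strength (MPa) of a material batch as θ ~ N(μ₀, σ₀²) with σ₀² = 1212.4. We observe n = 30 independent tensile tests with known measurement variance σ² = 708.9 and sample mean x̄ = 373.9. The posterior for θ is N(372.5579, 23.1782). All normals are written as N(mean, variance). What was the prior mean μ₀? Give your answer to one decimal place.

With known observation variance, the Normal–Normal posterior has precision τ_n = τ₀ + n/σ² and mean μ_n = (τ₀μ₀ + (n/σ²)x̄)/τ_n.
Here τ₀ = 1/1212.4 = 0.000825 and τ_data = 30/708.9 = 0.042319, so τ_n = 0.043144.
Rearranging for μ₀: μ₀ = (μ_n·τ_n − τ_data·x̄)/τ₀ = (372.5579·0.043144 − 0.042319·373.9) / 0.000825 = 0.250564/0.000825 ≈ 303.7.

μ₀ = 303.7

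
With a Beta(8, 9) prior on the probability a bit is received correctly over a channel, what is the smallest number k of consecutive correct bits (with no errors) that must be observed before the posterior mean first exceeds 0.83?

k = 36

After k correct bits and 0 errors the posterior is Beta(8+k, 9), with mean (8+k)/(8+9+k).
Set (8+k)/(17+k) > 0.83 and solve: k > (0.83·17 − 8)/(1 − 0.83) = 35.941.
The smallest integer exceeding 35.941 is 36, and checking k=36: (44)/(53) = 0.8302 > 0.83.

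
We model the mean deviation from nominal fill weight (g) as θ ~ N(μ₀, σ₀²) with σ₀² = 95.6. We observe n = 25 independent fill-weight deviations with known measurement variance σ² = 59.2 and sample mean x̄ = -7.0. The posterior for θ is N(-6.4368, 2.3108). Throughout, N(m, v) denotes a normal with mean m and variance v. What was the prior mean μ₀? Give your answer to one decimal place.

μ₀ = 16.3

With known observation variance, the Normal–Normal posterior has precision τ_n = τ₀ + n/σ² and mean μ_n = (τ₀μ₀ + (n/σ²)x̄)/τ_n.
Here τ₀ = 1/95.6 = 0.010460 and τ_data = 25/59.2 = 0.422297, so τ_n = 0.432757.
Rearranging for μ₀: μ₀ = (μ_n·τ_n − τ_data·x̄)/τ₀ = (-6.4368·0.432757 − 0.422297·-7.0) / 0.010460 = 0.170509/0.010460 ≈ 16.3.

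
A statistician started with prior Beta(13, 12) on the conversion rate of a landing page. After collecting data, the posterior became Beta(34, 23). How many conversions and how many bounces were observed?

Beta is conjugate to the binomial likelihood: posterior = Beta(a+s, b+f).
So s = 34 − 13 = 21 and f = 23 − 12 = 11.

21 conversions and 11 bounces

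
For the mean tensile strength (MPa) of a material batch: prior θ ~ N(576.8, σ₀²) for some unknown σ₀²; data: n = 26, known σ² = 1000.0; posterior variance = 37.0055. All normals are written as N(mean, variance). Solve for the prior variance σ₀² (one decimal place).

σ₀² = 977.5

Posterior precision equals prior precision plus data precision: 1/σ_n² = 1/σ₀² + n/σ².
So 1/σ₀² = 1/37.0055 − 26/1000.0 = 0.027023 − 0.026000 = 0.001023.
Hence σ₀² = 1/0.001023 ≈ 977.5.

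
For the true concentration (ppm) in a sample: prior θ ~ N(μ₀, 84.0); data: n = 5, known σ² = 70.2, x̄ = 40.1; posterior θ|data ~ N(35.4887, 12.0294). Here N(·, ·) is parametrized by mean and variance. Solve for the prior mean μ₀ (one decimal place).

With known observation variance, the Normal–Normal posterior has precision τ_n = τ₀ + n/σ² and mean μ_n = (τ₀μ₀ + (n/σ²)x̄)/τ_n.
Here τ₀ = 1/84.0 = 0.011905 and τ_data = 5/70.2 = 0.071225, so τ_n = 0.083130.
Rearranging for μ₀: μ₀ = (μ_n·τ_n − τ_data·x̄)/τ₀ = (35.4887·0.083130 − 0.071225·40.1) / 0.011905 = 0.094053/0.011905 ≈ 7.9.

μ₀ = 7.9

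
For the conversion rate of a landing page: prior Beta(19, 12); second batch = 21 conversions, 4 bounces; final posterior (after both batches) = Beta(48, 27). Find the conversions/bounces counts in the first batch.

8 conversions and 11 bounces

Because Beta–binomial updating is additive in the counts, the combined data contributed (α_post−α_prior, β_post−β_prior) successes and failures.
Total across both batches: 48−19=29 conversions, 27−12=15 bounces.
Subtract the second batch: 29−21=8 conversions and 15−4=11 bounces.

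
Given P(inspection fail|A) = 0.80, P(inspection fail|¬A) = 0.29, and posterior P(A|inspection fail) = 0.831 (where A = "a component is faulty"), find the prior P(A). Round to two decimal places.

In odds form, posterior odds = prior odds × likelihood ratio, so prior odds = posterior odds ÷ LR.
Posterior odds = 0.831/(1−0.831) = 4.9172. LR = 0.80/0.29 = 2.7586.
Prior odds = 4.9172/2.7586 = 1.7825, so P(A) = 1.7825/(1+1.7825) ≈ 0.64.

P(A) = 0.64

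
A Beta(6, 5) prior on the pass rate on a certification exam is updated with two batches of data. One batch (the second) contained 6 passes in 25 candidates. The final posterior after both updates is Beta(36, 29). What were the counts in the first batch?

Sequential conjugate updates are equivalent to a single update on the pooled data, so total successes = posterior α − prior α and total failures = posterior β − prior β.
Total across both batches: 36−6=30 passes, 29−5=24 failures.
Subtract the second batch: 30−6=24 passes and 24−19=5 failures.

24 passes and 5 failures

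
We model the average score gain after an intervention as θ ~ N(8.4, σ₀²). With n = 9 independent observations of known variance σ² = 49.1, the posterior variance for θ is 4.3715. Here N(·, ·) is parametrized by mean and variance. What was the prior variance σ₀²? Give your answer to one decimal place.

σ₀² = 22.0

For the Normal–Normal model with known σ², precisions add: τ_n = τ₀ + n/σ².
So 1/σ₀² = 1/4.3715 − 9/49.1 = 0.228754 − 0.183299 = 0.045455.
Hence σ₀² = 1/0.045455 ≈ 22.0.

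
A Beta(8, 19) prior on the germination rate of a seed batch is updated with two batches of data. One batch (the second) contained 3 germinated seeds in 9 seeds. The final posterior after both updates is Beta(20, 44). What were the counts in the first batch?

9 germinated seeds and 19 non-germinating seeds

Sequential conjugate updates are equivalent to a single update on the pooled data, so total successes = posterior α − prior α and total failures = posterior β − prior β.
Total across both batches: 20−8=12 germinated seeds, 44−19=25 non-germinating seeds.
Subtract the second batch: 12−3=9 germinated seeds and 25−6=19 non-germinating seeds.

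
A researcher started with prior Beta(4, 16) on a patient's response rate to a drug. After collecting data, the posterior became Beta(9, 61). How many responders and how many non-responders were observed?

5 responders and 45 non-responders

Beta is conjugate to the binomial likelihood: posterior = Beta(α+s, β+f).
Match parameters: s=9−4=5, f=61−16=45.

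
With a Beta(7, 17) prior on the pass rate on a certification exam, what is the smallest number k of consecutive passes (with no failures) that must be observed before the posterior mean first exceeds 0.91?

After k passes and 0 failures the posterior is Beta(7+k, 17), with mean (7+k)/(7+17+k).
Set (7+k)/(24+k) > 0.91 and solve: k > (0.91·24 − 7)/(1 − 0.91) = 164.889.
The smallest integer exceeding 164.889 is 165.

k = 165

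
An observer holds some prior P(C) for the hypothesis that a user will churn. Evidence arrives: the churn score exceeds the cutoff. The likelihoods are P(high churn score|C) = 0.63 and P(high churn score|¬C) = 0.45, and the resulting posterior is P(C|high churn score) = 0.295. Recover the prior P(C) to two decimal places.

Bayes' rule in odds form gives O(C|E) = O(C)·[P(E|C)/P(E|¬C)], hence O(C) = O(C|E)/LR.
Posterior odds = 0.295/(1−0.295) = 0.4184. LR = 0.63/0.45 = 1.4000.
Prior odds = 0.4184/1.4000 = 0.2989, so P(C) = 0.2989/(1+0.2989) ≈ 0.23.

P(C) = 0.23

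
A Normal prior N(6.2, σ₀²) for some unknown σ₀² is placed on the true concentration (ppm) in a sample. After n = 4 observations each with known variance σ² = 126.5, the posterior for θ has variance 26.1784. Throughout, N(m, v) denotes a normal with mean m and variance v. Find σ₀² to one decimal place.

For the Normal–Normal model with known σ², precisions add: τ_n = τ₀ + n/σ².
So 1/σ₀² = 1/26.1784 − 4/126.5 = 0.038199 − 0.031621 = 0.006578.
Hence σ₀² = 1/0.006578 ≈ 152.0.

σ₀² = 152.0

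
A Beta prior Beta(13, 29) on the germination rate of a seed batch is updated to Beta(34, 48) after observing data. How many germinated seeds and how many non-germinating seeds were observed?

21 germinated seeds and 19 non-germinating seeds

Beta is conjugate to the binomial likelihood: posterior = Beta(a+s, b+f).
Match parameters: s=34−13=21, f=48−29=19.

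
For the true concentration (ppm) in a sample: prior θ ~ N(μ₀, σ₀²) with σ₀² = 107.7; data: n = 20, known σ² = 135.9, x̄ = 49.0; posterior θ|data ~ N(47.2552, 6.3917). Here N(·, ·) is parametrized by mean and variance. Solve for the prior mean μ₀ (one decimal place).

μ₀ = 19.6

The posterior mean is a precision-weighted average: μ_n = (τ₀μ₀ + τ_data·x̄)/(τ₀+τ_data), with τ₀=1/σ₀² and τ_data=n/σ².
Here τ₀ = 1/107.7 = 0.009285 and τ_data = 20/135.9 = 0.147167, so τ_n = 0.156452.
Rearranging for μ₀: μ₀ = (μ_n·τ_n − τ_data·x̄)/τ₀ = (47.2552·0.156452 − 0.147167·49.0) / 0.009285 = 0.181988/0.009285 ≈ 19.6.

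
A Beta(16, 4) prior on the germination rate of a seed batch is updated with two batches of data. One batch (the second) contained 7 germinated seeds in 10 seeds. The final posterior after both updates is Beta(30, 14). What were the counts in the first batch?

7 germinated seeds and 7 non-germinating seeds

Sequential conjugate updates are equivalent to a single update on the pooled data, so total successes = posterior α − prior α and total failures = posterior β − prior β.
Total across both batches: 30−16=14 germinated seeds, 14−4=10 non-germinating seeds.
Subtract the second batch: 14−7=7 germinated seeds and 10−3=7 non-germinating seeds.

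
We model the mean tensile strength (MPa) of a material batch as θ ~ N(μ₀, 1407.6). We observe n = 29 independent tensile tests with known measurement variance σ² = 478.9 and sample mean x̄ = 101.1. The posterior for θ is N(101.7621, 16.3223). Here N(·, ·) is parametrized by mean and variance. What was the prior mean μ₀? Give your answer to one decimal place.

The posterior mean is a precision-weighted average: μ_n = (τ₀μ₀ + τ_data·x̄)/(τ₀+τ_data), with τ₀=1/σ₀² and τ_data=n/σ².
Here τ₀ = 1/1407.6 = 0.000710 and τ_data = 29/478.9 = 0.060555, so τ_n = 0.061265.
Rearranging for μ₀: μ₀ = (μ_n·τ_n − τ_data·x̄)/τ₀ = (101.7621·0.061265 − 0.060555·101.1) / 0.000710 = 0.112345/0.000710 ≈ 158.2.

μ₀ = 158.2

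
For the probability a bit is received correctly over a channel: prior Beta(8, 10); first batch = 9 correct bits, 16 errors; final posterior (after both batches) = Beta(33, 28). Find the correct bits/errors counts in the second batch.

16 correct bits and 2 errors

Because Beta–binomial updating is additive in the counts, the combined data contributed (α_post−α_prior, β_post−β_prior) successes and failures.
Total across both batches: 33−8=25 correct bits, 28−10=18 errors.
Subtract the first batch: 25−9=16 correct bits and 18−16=2 errors.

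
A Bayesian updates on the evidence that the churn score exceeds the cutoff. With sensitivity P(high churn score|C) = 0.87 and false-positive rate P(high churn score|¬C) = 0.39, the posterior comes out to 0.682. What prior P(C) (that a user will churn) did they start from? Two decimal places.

P(C) = 0.49

Bayes' rule in odds form gives O(C|E) = O(C)·[P(E|C)/P(E|¬C)], hence O(C) = O(C|E)/LR.
Posterior odds = 0.682/(1−0.682) = 2.1447. LR = 0.87/0.39 = 2.2308.
Prior odds = 2.1447/2.2308 = 0.9614, so P(C) = 0.9614/(1+0.9614) ≈ 0.49.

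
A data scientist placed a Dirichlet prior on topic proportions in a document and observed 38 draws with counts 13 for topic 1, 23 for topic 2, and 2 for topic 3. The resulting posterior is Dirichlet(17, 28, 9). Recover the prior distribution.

For a Dirichlet(α) prior with multinomial counts c, the posterior is Dirichlet(α + c) componentwise.
Subtract each count from the matching posterior parameter: 17−13=4, 28−23=5, 9−2=7.

Dirichlet(4, 5, 7)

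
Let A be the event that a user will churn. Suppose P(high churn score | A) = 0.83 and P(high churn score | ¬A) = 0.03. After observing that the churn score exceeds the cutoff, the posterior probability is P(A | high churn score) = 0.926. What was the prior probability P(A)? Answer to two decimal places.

Bayes' rule in odds form gives O(A|E) = O(A)·[P(E|A)/P(E|¬A)], hence O(A) = O(A|E)/LR.
Posterior odds = 0.926/(1−0.926) = 12.5135. LR = 0.83/0.03 = 27.6667.
Prior odds = 12.5135/27.6667 = 0.4523, so P(A) = 0.4523/(1+0.4523) ≈ 0.31.

P(A) = 0.31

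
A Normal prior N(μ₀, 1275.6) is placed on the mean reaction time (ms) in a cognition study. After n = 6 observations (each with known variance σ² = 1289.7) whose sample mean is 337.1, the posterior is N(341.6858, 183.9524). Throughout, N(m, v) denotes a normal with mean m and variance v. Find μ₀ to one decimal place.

With known observation variance, the Normal–Normal posterior has precision τ_n = τ₀ + n/σ² and mean μ_n = (τ₀μ₀ + (n/σ²)x̄)/τ_n.
Here τ₀ = 1/1275.6 = 0.000784 and τ_data = 6/1289.7 = 0.004652, so τ_n = 0.005436.
Rearranging for μ₀: μ₀ = (μ_n·τ_n − τ_data·x̄)/τ₀ = (341.6858·0.005436 − 0.004652·337.1) / 0.000784 = 0.289215/0.000784 ≈ 368.9.

μ₀ = 368.9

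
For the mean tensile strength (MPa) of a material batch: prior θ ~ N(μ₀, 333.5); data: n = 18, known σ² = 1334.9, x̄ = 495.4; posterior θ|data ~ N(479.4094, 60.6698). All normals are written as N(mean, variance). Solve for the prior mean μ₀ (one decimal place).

The posterior mean is a precision-weighted average: μ_n = (τ₀μ₀ + τ_data·x̄)/(τ₀+τ_data), with τ₀=1/σ₀² and τ_data=n/σ².
Here τ₀ = 1/333.5 = 0.002999 and τ_data = 18/1334.9 = 0.013484, so τ_n = 0.016483.
Rearranging for μ₀: μ₀ = (μ_n·τ_n − τ_data·x̄)/τ₀ = (479.4094·0.016483 − 0.013484·495.4) / 0.002999 = 1.222132/0.002999 ≈ 407.5.

μ₀ = 407.5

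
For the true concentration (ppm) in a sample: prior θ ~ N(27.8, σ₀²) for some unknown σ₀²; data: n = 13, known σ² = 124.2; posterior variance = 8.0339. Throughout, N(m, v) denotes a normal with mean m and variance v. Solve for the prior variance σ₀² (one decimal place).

σ₀² = 50.5

Posterior precision equals prior precision plus data precision: 1/σ_n² = 1/σ₀² + n/σ².
So 1/σ₀² = 1/8.0339 − 13/124.2 = 0.124473 − 0.104670 = 0.019803.
Hence σ₀² = 1/0.019803 ≈ 50.5.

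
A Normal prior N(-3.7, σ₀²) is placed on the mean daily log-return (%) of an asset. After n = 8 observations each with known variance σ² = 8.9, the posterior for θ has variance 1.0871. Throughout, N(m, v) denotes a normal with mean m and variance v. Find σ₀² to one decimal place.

Posterior precision equals prior precision plus data precision: 1/σ_n² = 1/σ₀² + n/σ².
So 1/σ₀² = 1/1.0871 − 8/8.9 = 0.919879 − 0.898876 = 0.021003.
Hence σ₀² = 1/0.021003 ≈ 47.6.

σ₀² = 47.6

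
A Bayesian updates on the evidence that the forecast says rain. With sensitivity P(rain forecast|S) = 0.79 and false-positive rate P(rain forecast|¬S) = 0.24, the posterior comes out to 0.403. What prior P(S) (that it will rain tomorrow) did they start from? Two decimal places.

In odds form, posterior odds = prior odds × likelihood ratio, so prior odds = posterior odds ÷ LR.
Posterior odds = 0.403/(1−0.403) = 0.6750. LR = 0.79/0.24 = 3.2917.
Prior odds = 0.6750/3.2917 = 0.2051, so P(S) = 0.2051/(1+0.2051) ≈ 0.17.

P(S) = 0.17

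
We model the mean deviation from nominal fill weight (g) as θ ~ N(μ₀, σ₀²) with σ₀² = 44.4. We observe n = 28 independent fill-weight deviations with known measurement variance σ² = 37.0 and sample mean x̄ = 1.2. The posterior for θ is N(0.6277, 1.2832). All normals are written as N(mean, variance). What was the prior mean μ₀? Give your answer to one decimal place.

The posterior mean is a precision-weighted average: μ_n = (τ₀μ₀ + τ_data·x̄)/(τ₀+τ_data), with τ₀=1/σ₀² and τ_data=n/σ².
Here τ₀ = 1/44.4 = 0.022523 and τ_data = 28/37.0 = 0.756757, so τ_n = 0.779280.
Rearranging for μ₀: μ₀ = (μ_n·τ_n − τ_data·x̄)/τ₀ = (0.6277·0.779280 − 0.756757·1.2) / 0.022523 = -0.418954/0.022523 ≈ -18.6.

μ₀ = -18.6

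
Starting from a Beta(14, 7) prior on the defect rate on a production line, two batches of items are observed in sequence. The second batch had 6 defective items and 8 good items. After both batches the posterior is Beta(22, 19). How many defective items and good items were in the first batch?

2 defective items and 4 good items

Because Beta–binomial updating is additive in the counts, the combined data contributed (α_post−α_prior, β_post−β_prior) successes and failures.
Total across both batches: 22−14=8 defective items, 19−7=12 good items.
Subtract the second batch: 8−6=2 defective items and 12−8=4 good items.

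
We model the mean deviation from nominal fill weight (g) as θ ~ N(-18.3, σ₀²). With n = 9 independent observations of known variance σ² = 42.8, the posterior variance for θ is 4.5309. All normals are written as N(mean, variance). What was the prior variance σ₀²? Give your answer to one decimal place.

σ₀² = 95.9

Posterior precision equals prior precision plus data precision: 1/σ_n² = 1/σ₀² + n/σ².
So 1/σ₀² = 1/4.5309 − 9/42.8 = 0.220707 − 0.210280 = 0.010427.
Hence σ₀² = 1/0.010427 ≈ 95.9.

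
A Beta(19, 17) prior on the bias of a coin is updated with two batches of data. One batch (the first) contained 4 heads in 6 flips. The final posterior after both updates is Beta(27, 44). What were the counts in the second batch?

Sequential conjugate updates are equivalent to a single update on the pooled data, so total successes = posterior α − prior α and total failures = posterior β − prior β.
Total across both batches: 27−19=8 heads, 44−17=27 tails.
Subtract the first batch: 8−4=4 heads and 27−2=25 tails.

4 heads and 25 tails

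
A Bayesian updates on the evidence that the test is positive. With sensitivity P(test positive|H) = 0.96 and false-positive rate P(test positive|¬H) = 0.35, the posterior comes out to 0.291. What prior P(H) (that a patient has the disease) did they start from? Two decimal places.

P(H) = 0.13

Bayes' rule in odds form gives O(H|E) = O(H)·[P(E|H)/P(E|¬H)], hence O(H) = O(H|E)/LR.
Posterior odds = 0.291/(1−0.291) = 0.4104. LR = 0.96/0.35 = 2.7429.
Prior odds = 0.4104/2.7429 = 0.1496, so P(H) = 0.1496/(1+0.1496) ≈ 0.13.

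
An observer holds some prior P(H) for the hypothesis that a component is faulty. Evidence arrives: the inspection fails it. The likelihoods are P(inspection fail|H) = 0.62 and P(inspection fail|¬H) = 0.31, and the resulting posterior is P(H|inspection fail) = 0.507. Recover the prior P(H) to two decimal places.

P(H) = 0.34

In odds form, posterior odds = prior odds × likelihood ratio, so prior odds = posterior odds ÷ LR.
Posterior odds = 0.507/(1−0.507) = 1.0284. LR = 0.62/0.31 = 2.0000.
Prior odds = 1.0284/2.0000 = 0.5142, so P(H) = 0.5142/(1+0.5142) ≈ 0.34.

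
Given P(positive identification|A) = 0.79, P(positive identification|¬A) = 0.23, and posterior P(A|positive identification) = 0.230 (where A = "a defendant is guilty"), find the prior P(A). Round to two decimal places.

In odds form, posterior odds = prior odds × likelihood ratio, so prior odds = posterior odds ÷ LR.
Posterior odds = 0.230/(1−0.230) = 0.2987. LR = 0.79/0.23 = 3.4348.
Prior odds = 0.2987/3.4348 = 0.0870, so P(A) = 0.0870/(1+0.0870) ≈ 0.08.

P(A) = 0.08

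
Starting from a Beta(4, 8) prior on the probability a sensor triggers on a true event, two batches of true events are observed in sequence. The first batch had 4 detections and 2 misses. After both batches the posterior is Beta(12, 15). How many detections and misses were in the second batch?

Sequential conjugate updates are equivalent to a single update on the pooled data, so total successes = posterior α − prior α and total failures = posterior β − prior β.
Total across both batches: 12−4=8 detections, 15−8=7 misses.
Subtract the first batch: 8−4=4 detections and 7−2=5 misses.

4 detections and 5 misses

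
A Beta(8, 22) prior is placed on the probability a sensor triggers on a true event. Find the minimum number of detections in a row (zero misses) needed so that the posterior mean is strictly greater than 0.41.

k = 8

After k detections and 0 misses the posterior is Beta(8+k, 22), with mean (8+k)/(8+22+k).
Set (8+k)/(30+k) > 0.41 and solve: k > (0.41·30 − 8)/(1 − 0.41) = 7.288.
The smallest integer exceeding 7.288 is 8, and checking k=8: (16)/(38) = 0.4211 > 0.41.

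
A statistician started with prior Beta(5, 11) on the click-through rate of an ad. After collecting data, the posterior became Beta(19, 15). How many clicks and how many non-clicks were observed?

Beta is conjugate to the binomial likelihood: posterior = Beta(α+s, β+f).
So s = 19 − 5 = 14 and f = 15 − 11 = 4.

14 clicks and 4 non-clicks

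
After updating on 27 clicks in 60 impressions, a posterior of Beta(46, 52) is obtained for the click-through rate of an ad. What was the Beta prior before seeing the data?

Beta(19, 19)

Under Beta–binomial conjugacy the posterior parameters are (α+s, β+f).
So α = 46 − 27 = 19 and β = 52 − 33 = 19.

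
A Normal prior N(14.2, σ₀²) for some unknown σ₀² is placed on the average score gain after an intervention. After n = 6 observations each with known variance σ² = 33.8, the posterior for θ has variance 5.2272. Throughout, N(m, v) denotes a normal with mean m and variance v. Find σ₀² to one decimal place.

Posterior precision equals prior precision plus data precision: 1/σ_n² = 1/σ₀² + n/σ².
So 1/σ₀² = 1/5.2272 − 6/33.8 = 0.191307 − 0.177515 = 0.013792.
Hence σ₀² = 1/0.013792 ≈ 72.5.

σ₀² = 72.5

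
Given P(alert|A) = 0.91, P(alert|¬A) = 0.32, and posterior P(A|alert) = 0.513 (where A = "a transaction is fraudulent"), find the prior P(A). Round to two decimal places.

P(A) = 0.27

In odds form, posterior odds = prior odds × likelihood ratio, so prior odds = posterior odds ÷ LR.
Posterior odds = 0.513/(1−0.513) = 1.0534. LR = 0.91/0.32 = 2.8438.
Prior odds = 1.0534/2.8438 = 0.3704, so P(A) = 0.3704/(1+0.3704) ≈ 0.27.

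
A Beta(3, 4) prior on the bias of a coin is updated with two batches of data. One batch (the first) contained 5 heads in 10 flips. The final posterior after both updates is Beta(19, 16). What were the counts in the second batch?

11 heads and 7 tails

Sequential conjugate updates are equivalent to a single update on the pooled data, so total successes = posterior α − prior α and total failures = posterior β − prior β.
Total across both batches: 19−3=16 heads, 16−4=12 tails.
Subtract the first batch: 16−5=11 heads and 12−5=7 tails.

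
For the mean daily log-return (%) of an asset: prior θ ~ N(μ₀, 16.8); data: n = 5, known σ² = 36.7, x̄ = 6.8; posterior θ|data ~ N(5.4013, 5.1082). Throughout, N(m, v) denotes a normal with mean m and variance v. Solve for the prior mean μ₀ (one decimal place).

With known observation variance, the Normal–Normal posterior has precision τ_n = τ₀ + n/σ² and mean μ_n = (τ₀μ₀ + (n/σ²)x̄)/τ_n.
Here τ₀ = 1/16.8 = 0.059524 and τ_data = 5/36.7 = 0.136240, so τ_n = 0.195764.
Rearranging for μ₀: μ₀ = (μ_n·τ_n − τ_data·x̄)/τ₀ = (5.4013·0.195764 − 0.136240·6.8) / 0.059524 = 0.130948/0.059524 ≈ 2.2.

μ₀ = 2.2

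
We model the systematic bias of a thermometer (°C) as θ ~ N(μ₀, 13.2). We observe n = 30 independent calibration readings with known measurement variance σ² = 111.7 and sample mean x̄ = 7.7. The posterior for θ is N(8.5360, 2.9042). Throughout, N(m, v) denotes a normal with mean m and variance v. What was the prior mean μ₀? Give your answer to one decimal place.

With known observation variance, the Normal–Normal posterior has precision τ_n = τ₀ + n/σ² and mean μ_n = (τ₀μ₀ + (n/σ²)x̄)/τ_n.
Here τ₀ = 1/13.2 = 0.075758 and τ_data = 30/111.7 = 0.268577, so τ_n = 0.344335.
Rearranging for μ₀: μ₀ = (μ_n·τ_n − τ_data·x̄)/τ₀ = (8.5360·0.344335 − 0.268577·7.7) / 0.075758 = 0.871201/0.075758 ≈ 11.5.

μ₀ = 11.5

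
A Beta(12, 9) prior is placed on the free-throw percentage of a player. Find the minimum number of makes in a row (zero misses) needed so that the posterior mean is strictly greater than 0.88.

After k makes and 0 misses the posterior is Beta(12+k, 9), with mean (12+k)/(12+9+k).
Set (12+k)/(21+k) > 0.88 and solve: k > (0.88·21 − 12)/(1 − 0.88) = 54.000.
The smallest integer exceeding 54.000 is 55, and checking k=55: (67)/(76) = 0.8816 > 0.88.

k = 55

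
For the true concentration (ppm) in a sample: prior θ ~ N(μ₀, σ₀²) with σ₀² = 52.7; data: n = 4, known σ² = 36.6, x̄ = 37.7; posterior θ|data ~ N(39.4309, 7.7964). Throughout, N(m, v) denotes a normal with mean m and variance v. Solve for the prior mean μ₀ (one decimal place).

μ₀ = 49.4

With known observation variance, the Normal–Normal posterior has precision τ_n = τ₀ + n/σ² and mean μ_n = (τ₀μ₀ + (n/σ²)x̄)/τ_n.
Here τ₀ = 1/52.7 = 0.018975 and τ_data = 4/36.6 = 0.109290, so τ_n = 0.128265.
Rearranging for μ₀: μ₀ = (μ_n·τ_n − τ_data·x̄)/τ₀ = (39.4309·0.128265 − 0.109290·37.7) / 0.018975 = 0.937371/0.018975 ≈ 49.4.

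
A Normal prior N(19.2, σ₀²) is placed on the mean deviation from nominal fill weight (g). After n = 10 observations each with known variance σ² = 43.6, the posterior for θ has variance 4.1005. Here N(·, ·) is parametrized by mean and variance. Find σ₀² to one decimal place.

σ₀² = 68.9

For the Normal–Normal model with known σ², precisions add: τ_n = τ₀ + n/σ².
So 1/σ₀² = 1/4.1005 − 10/43.6 = 0.243873 − 0.229358 = 0.014515.
Hence σ₀² = 1/0.014515 ≈ 68.9.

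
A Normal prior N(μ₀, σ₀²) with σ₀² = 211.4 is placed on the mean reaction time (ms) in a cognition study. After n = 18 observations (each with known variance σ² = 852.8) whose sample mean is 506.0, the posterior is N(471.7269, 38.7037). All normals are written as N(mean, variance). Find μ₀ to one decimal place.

μ₀ = 318.8

With known observation variance, the Normal–Normal posterior has precision τ_n = τ₀ + n/σ² and mean μ_n = (τ₀μ₀ + (n/σ²)x̄)/τ_n.
Here τ₀ = 1/211.4 = 0.004730 and τ_data = 18/852.8 = 0.021107, so τ_n = 0.025837.
Rearranging for μ₀: μ₀ = (μ_n·τ_n − τ_data·x̄)/τ₀ = (471.7269·0.025837 − 0.021107·506.0) / 0.004730 = 1.507866/0.004730 ≈ 318.8.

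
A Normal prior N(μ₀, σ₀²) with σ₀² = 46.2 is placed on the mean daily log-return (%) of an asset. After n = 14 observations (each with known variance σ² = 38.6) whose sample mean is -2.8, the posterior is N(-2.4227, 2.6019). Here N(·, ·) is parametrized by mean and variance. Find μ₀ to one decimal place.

With known observation variance, the Normal–Normal posterior has precision τ_n = τ₀ + n/σ² and mean μ_n = (τ₀μ₀ + (n/σ²)x̄)/τ_n.
Here τ₀ = 1/46.2 = 0.021645 and τ_data = 14/38.6 = 0.362694, so τ_n = 0.384339.
Rearranging for μ₀: μ₀ = (μ_n·τ_n − τ_data·x̄)/τ₀ = (-2.4227·0.384339 − 0.362694·-2.8) / 0.021645 = 0.084405/0.021645 ≈ 3.9.

μ₀ = 3.9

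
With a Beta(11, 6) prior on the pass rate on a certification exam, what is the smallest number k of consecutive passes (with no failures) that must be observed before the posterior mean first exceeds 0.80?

k = 14

After k passes and 0 failures the posterior is Beta(11+k, 6), with mean (11+k)/(11+6+k).
Set (11+k)/(17+k) > 0.80 and solve: k > (0.80·17 − 11)/(1 − 0.80) = 13.000.
The smallest integer exceeding 13.000 is 14.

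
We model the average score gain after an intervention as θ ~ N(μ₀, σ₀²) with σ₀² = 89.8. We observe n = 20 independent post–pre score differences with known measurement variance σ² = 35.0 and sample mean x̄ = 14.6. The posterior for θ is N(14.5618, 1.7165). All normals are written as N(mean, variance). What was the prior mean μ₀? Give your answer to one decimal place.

The posterior mean is a precision-weighted average: μ_n = (τ₀μ₀ + τ_data·x̄)/(τ₀+τ_data), with τ₀=1/σ₀² and τ_data=n/σ².
Here τ₀ = 1/89.8 = 0.011136 and τ_data = 20/35.0 = 0.571429, so τ_n = 0.582565.
Rearranging for μ₀: μ₀ = (μ_n·τ_n − τ_data·x̄)/τ₀ = (14.5618·0.582565 − 0.571429·14.6) / 0.011136 = 0.140332/0.011136 ≈ 12.6.

μ₀ = 12.6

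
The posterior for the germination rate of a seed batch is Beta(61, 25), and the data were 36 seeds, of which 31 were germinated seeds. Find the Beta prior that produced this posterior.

Beta is conjugate to the binomial likelihood: posterior = Beta(a+s, b+f).
Subtract the data counts: 61−31=30, 25−5=20.

Beta(30, 20)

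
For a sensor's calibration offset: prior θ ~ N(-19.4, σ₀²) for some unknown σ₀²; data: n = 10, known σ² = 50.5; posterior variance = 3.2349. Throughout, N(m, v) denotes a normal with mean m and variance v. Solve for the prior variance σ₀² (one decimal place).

σ₀² = 9.0

Posterior precision equals prior precision plus data precision: 1/σ_n² = 1/σ₀² + n/σ².
So 1/σ₀² = 1/3.2349 − 10/50.5 = 0.309129 − 0.198020 = 0.111109.
Hence σ₀² = 1/0.111109 ≈ 9.0.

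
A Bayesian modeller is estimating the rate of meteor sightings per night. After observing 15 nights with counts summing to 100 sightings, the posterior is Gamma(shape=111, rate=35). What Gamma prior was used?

Gamma(shape=11, rate=20)

Gamma–Poisson conjugacy: posterior shape = α + Σxᵢ, posterior rate = β + n.
So α = 111 − 100 = 11 and β = 35 − 15 = 20.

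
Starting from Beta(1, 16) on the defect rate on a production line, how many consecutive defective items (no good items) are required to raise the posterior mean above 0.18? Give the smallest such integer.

After k defective items and 0 good items the posterior is Beta(1+k, 16), with mean (1+k)/(1+16+k).
Set (1+k)/(17+k) > 0.18 and solve: k > (0.18·17 − 1)/(1 − 0.18) = 2.512.
The smallest integer exceeding 2.512 is 3, and checking k=3: (4)/(20) = 0.2000 > 0.18.

k = 3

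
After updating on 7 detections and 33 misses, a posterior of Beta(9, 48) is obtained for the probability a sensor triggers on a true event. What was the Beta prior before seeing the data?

Beta is conjugate to the binomial likelihood: posterior = Beta(a+s, b+f).
So a = 9 − 7 = 2 and b = 48 − 33 = 15.

Beta(2, 15)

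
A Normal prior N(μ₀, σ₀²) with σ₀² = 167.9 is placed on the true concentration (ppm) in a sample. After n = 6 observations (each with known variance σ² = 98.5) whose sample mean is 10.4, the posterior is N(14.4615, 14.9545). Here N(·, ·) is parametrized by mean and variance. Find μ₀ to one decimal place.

The posterior mean is a precision-weighted average: μ_n = (τ₀μ₀ + τ_data·x̄)/(τ₀+τ_data), with τ₀=1/σ₀² and τ_data=n/σ².
Here τ₀ = 1/167.9 = 0.005956 and τ_data = 6/98.5 = 0.060914, so τ_n = 0.066870.
Rearranging for μ₀: μ₀ = (μ_n·τ_n − τ_data·x̄)/τ₀ = (14.4615·0.066870 − 0.060914·10.4) / 0.005956 = 0.333535/0.005956 ≈ 56.0.

μ₀ = 56.0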